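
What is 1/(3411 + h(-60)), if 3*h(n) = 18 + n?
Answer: 1/3397 ≈ 0.00029438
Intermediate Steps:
h(n) = 6 + n/3 (h(n) = (18 + n)/3 = 6 + n/3)
1/(3411 + h(-60)) = 1/(3411 + (6 + (1/3)*(-60))) = 1/(3411 + (6 - 20)) = 1/(3411 - 14) = 1/3397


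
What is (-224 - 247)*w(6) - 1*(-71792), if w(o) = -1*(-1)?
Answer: 71321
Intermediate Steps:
w(o) = 1
(-224 - 247)*w(6) - 1*(-71792) = (-224 - 247)*1 - 1*(-71792) = -471*1 + 71792 = -471 + 71792 = 71321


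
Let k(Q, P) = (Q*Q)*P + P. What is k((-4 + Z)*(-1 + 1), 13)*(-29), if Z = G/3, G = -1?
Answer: -377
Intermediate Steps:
Z = -⅓ (Z = -1/3 = -1*⅓ = -⅓ ≈ -0.33333)
k(Q, P) = P + P*Q² (k(Q, P) = Q²*P + P = P*Q² + P = P + P*Q²)
k((-4 + Z)*(-1 + 1), 13)*(-29) = (13*(1 + ((-4 - ⅓)*(-1 + 1))²))*(-29) = (13*(1 + (-13/3*0)²))*(-29) = (13*(1 + 0²))*(-29) = (13*(1 + 0))*(-29) = (13*1)*(-29) = 13*(-29) = -377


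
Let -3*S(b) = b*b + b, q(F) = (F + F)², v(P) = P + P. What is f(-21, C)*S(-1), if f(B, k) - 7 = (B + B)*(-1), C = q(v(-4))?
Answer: 0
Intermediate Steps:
v(P) = 2*P
q(F) = 4*F² (q(F) = (2*F)² = 4*F²)
C = 256 (C = 4*(2*(-4))² = 4*(-8)² = 4*64 = 256)
S(b) = -b/3 - b²/3 (S(b) = -(b*b + b)/3 = -(b² + b)/3 = -(b + b²)/3 = -b/3 - b²/3)
f(B, k) = 7 - 2*B (f(B, k) = 7 + (B + B)*(-1) = 7 + (2*B)*(-1) = 7 - 2*B)
f(-21, C)*S(-1) = (7 - 2*(-21))*(-⅓*(-1)*(1 - 1)) = (7 + 42)*(-⅓*(-1)*0) = 49*0 = 0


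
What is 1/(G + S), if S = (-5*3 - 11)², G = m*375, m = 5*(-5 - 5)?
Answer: -1/18074 ≈ -5.5328e-5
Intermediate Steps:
m = -50 (m = 5*(-10) = -50)
G = -18750 (G = -50*375 = -18750)
S = 676 (S = (-15 - 11)² = (-26)² = 676)
1/(G + S) = 1/(-18750 + 676) = 1/(-18074) = -1/18074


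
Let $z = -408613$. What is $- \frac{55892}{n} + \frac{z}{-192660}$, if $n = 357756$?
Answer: $\frac{11284633309}{5743772580} \approx 1.9647$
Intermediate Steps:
$- \frac{55892}{n} + \frac{z}{-192660} = - \frac{55892}{357756} - \frac{408613}{-192660} = \left(-55892\right) \frac{1}{357756} - - \frac{408613}{192660} = - \frac{13973}{89439} + \frac{408613}{192660} = \frac{11284633309}{5743772580}$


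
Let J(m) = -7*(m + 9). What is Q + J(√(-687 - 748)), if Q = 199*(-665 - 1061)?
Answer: -343537 - 7*I*√1435 ≈ -3.4354e+5 - 265.17*I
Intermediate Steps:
Q = -343474 (Q = 199*(-1726) = -343474)
J(m) = -63 - 7*m (J(m) = -7*(9 + m) = -63 - 7*m)
Q + J(√(-687 - 748)) = -343474 + (-63 - 7*√(-687 - 748)) = -343474 + (-63 - 7*I*√1435) = -343537 - 7*I*√1435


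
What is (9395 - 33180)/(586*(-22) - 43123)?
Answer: 4757/11203 ≈ 0.42462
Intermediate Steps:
(9395 - 33180)/(586*(-22) - 43123) = -23785/(-12892 - 43123) = -23785/(-56015) = -23785*(-1/56015) = 4757/11203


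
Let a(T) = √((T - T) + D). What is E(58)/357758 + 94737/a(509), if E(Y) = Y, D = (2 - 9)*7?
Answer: 29/178879 - 94737*I/7 ≈ 0.00016212 - 13534.0*I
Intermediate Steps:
D = -49 (D = -7*7 = -49)
a(T) = 7*I (a(T) = √((T - T) - 49) = √(0 - 49) = √(-49) = 7*I)
E(58)/357758 + 94737/a(509) = 58/357758 + 94737/((7*I)) = 58*(1/357758) + 94737*(-I/7) = 29/178879 - 94737*I/7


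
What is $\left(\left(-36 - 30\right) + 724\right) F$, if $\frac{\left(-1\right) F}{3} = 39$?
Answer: $-76986$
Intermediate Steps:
$F = -117$ ($F = \left(-3\right) 39 = -117$)
$\left(\left(-36 - 30\right) + 724\right) F = \left(\left(-36 - 30\right) + 724\right) \left(-117\right) = \left(-66 + 724\right) \left(-117\right) = 658 \left(-117\right) = -76986$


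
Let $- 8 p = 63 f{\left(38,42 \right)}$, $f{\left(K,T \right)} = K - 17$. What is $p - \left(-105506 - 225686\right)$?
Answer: $\frac{2648213}{8} \approx 3.3103 \cdot 10^{5}$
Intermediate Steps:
$f{\left(K,T \right)} = -17 + K$
$p = - \frac{1323}{8}$ ($p = - \frac{63 \left(-17 + 38\right)}{8} = - \frac{63 \cdot 21}{8} = \left(- \frac{1}{8}\right) 1323 = - \frac{1323}{8} \approx -165.38$)
$p - \left(-105506 - 225686\right) = - \frac{1323}{8} - \left(-105506 - 225686\right) = - \frac{1323}{8} - -331192 = - \frac{1323}{8} + 331192 = \frac{2648213}{8}$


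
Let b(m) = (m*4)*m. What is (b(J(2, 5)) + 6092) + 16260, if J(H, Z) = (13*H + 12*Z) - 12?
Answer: 44256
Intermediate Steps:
J(H, Z) = -12 + 12*Z + 13*H (J(H, Z) = (12*Z + 13*H) - 12 = -12 + 12*Z + 13*H)
b(m) = 4*m² (b(m) = (4*m)*m = 4*m²)
(b(J(2, 5)) + 6092) + 16260 = (4*(-12 + 12*5 + 13*2)² + 6092) + 16260 = (4*(-12 + 60 + 26)² + 6092) + 16260 = (4*74² + 6092) + 16260 = (4*5476 + 6092) + 16260 = (21904 + 6092) + 16260 = 27996 + 16260 = 44256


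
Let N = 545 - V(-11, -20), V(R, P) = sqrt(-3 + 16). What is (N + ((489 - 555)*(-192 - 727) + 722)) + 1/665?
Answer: 41177466/665 - sqrt(13) ≈ 61917.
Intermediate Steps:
V(R, P) = sqrt(13)
N = 545 - sqrt(13) ≈ 541.39
(N + ((489 - 555)*(-192 - 727) + 722)) + 1/665 = ((545 - sqrt(13)) + ((489 - 555)*(-192 - 727) + 722)) + 1/665 = ((545 - sqrt(13)) + (-66*(-919) + 722)) + 1/665 = ((545 - sqrt(13)) + (60654 + 722)) + 1/665 = ((545 - sqrt(13)) + 61376) + 1/665 = (61921 - sqrt(13)) + 1/665 = 41177466/665 - sqrt(13)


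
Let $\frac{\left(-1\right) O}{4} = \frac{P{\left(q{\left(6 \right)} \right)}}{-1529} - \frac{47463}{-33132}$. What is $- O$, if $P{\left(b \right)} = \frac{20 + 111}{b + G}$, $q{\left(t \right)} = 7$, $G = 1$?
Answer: $\frac{4365357}{767558} \approx 5.6873$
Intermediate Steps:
$P{\left(b \right)} = \frac{131}{1 + b}$ ($P{\left(b \right)} = \frac{20 + 111}{b + 1} = \frac{131}{1 + b}$)
$O = - \frac{4365357}{767558}$ ($O = - 4 \left(\frac{131 \frac{1}{1 + 7}}{-1529} - \frac{47463}{-33132}\right) = - 4 \left(\frac{131}{8} \left(- \frac{1}{1529}\right) - - \frac{15821}{11044}\right) = - 4 \left(131 \cdot \frac{1}{8} \left(- \frac{1}{1529}\right) + \frac{15821}{11044}\right) = - 4 \left(\frac{131}{8} \left(- \frac{1}{1529}\right) + \frac{15821}{11044}\right) = - 4 \left(- \frac{131}{12232} + \frac{15821}{11044}\right) = \left(-4\right) \frac{4365357}{3070232} = - \frac{4365357}{767558} \approx -5.6873$)
$- O = \left(-1\right) \left(- \frac{4365357}{767558}\right) = \frac{4365357}{767558}$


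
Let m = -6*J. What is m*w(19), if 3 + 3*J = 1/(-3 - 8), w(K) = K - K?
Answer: 0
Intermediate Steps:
w(K) = 0
J = -34/33 (J = -1 + 1/(3*(-3 - 8)) = -1 + (⅓)/(-11) = -1 + (⅓)*(-1/11) = -1 - 1/33 = -34/33 ≈ -1.0303)
m = 68/11 (m = -6*(-34/33) = 68/11 ≈ 6.1818)
m*w(19) = (68/11)*0 = 0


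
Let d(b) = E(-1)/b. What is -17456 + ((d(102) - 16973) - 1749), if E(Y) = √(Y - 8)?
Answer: -36178 + I/34 ≈ -36178.0 + 0.029412*I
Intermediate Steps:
E(Y) = √(-8 + Y)
d(b) = 3*I/b (d(b) = √(-8 - 1)/b = √(-9)/b = (3*I)/b = 3*I/b)
-17456 + ((d(102) - 16973) - 1749) = -17456 + ((3*I/102 - 16973) - 1749) = -17456 + ((3*I*(1/102) - 16973) - 1749) = -17456 + ((I/34 - 16973) - 1749) = -17456 + ((-16973 + I/34) - 1749) = -17456 + (-18722 + I/34) = -36178 + I/34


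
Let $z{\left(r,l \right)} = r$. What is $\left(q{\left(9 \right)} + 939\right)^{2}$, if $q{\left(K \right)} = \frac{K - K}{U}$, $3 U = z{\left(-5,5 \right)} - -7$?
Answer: $881721$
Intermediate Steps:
$U = \frac{2}{3}$ ($U = \frac{-5 - -7}{3} = \frac{-5 + 7}{3} = \frac{1}{3} \cdot 2 = \frac{2}{3} \approx 0.66667$)
$q{\left(K \right)} = 0$ ($q{\left(K \right)} = \frac{K - K}{\frac{2}{3}} = 0 \cdot \frac{3}{2} = 0$)
$\left(q{\left(9 \right)} + 939\right)^{2} = \left(0 + 939\right)^{2} = 939^{2} = 881721$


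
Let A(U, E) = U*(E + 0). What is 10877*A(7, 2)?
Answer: 152278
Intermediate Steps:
A(U, E) = E*U (A(U, E) = U*E = E*U)
10877*A(7, 2) = 10877*(2*7) = 10877*14 = 152278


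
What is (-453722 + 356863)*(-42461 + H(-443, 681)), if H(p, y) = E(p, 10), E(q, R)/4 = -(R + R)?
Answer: 4120478719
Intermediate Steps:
E(q, R) = -8*R (E(q, R) = 4*(-(R + R)) = 4*(-2*R) = -8*R)
H(p, y) = -80 (H(p, y) = -8*10 = -80)
(-453722 + 356863)*(-42461 + H(-443, 681)) = (-453722 + 356863)*(-42461 - 80) = -96859*(-42541) = 4120478719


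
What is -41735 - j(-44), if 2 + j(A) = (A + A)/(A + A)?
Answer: -41734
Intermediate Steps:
j(A) = -1 (j(A) = -2 + (A + A)/(A + A) = -2 + (2*A)/((2*A)) = -2 + (2*A)*(1/(2*A)) = -2 + 1 = -1)
-41735 - j(-44) = -41735 - 1*(-1) = -41735 + 1 = -41734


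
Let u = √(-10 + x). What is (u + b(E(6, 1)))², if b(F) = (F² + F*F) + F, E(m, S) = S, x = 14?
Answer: 25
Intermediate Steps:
b(F) = F + 2*F² (b(F) = (F² + F²) + F = 2*F² + F = F + 2*F²)
u = 2 (u = √(-10 + 14) = √4 = 2)
(u + b(E(6, 1)))² = (2 + 1*(1 + 2*1))² = (2 + 1*(1 + 2))² = (2 + 1*3)² = (2 + 3)² = 5² = 25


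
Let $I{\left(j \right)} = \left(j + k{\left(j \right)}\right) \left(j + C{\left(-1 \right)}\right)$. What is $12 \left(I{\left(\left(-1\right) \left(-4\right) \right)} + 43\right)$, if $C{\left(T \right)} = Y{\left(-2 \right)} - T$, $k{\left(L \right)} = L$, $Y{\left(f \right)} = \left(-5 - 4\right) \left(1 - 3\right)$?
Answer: $2724$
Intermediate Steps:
$Y{\left(f \right)} = 18$ ($Y{\left(f \right)} = \left(-9\right) \left(-2\right) = 18$)
$C{\left(T \right)} = 18 - T$
$I{\left(j \right)} = 2 j \left(19 + j\right)$ ($I{\left(j \right)} = \left(j + j\right) \left(j + \left(18 - -1\right)\right) = 2 j \left(j + \left(18 + 1\right)\right) = 2 j \left(j + 19\right) = 2 j \left(19 + j\right)$)
$12 \left(I{\left(\left(-1\right) \left(-4\right) \right)} + 43\right) = 12 \left(2 \left(\left(-1\right) \left(-4\right)\right) \left(19 - -4\right) + 43\right) = 12 \left(2 \cdot 4 \left(19 + 4\right) + 43\right) = 12 \left(2 \cdot 4 \cdot 23 + 43\right) = 12 \left(184 + 43\right) = 12 \cdot 227 = 2724$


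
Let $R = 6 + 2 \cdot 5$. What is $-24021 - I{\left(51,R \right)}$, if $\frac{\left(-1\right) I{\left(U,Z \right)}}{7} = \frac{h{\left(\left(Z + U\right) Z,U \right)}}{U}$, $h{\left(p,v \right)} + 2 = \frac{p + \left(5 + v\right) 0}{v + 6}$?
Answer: $- \frac{69822341}{2907} \approx -24019.0$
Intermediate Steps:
$h{\left(p,v \right)} = -2 + \frac{p}{6 + v}$ ($h{\left(p,v \right)} = -2 + \frac{p + \left(5 + v\right) 0}{v + 6} = -2 + \frac{p + 0}{6 + v} = -2 + \frac{p}{6 + v}$)
$R = 16$ ($R = 6 + 10 = 16$)
$I{\left(U,Z \right)} = - \frac{7 \left(-12 - 2 U + Z \left(U + Z\right)\right)}{U \left(6 + U\right)}$ ($I{\left(U,Z \right)} = - 7 \frac{\frac{1}{6 + U} \left(-12 + \left(Z + U\right) Z - 2 U\right)}{U} = - 7 \frac{\frac{1}{6 + U} \left(-12 + \left(U + Z\right) Z - 2 U\right)}{U} = - 7 \frac{\frac{1}{6 + U} \left(-12 + Z \left(U + Z\right) - 2 U\right)}{U} = - 7 \frac{\frac{1}{6 + U} \left(-12 - 2 U + Z \left(U + Z\right)\right)}{U} = - 7 \frac{-12 - 2 U + Z \left(U + Z\right)}{U \left(6 + U\right)} = - \frac{7 \left(-12 - 2 U + Z \left(U + Z\right)\right)}{U \left(6 + U\right)}$)
$-24021 - I{\left(51,R \right)} = -24021 - \frac{7 \left(12 + 2 \cdot 51 - 16 \left(51 + 16\right)\right)}{51 \left(6 + 51\right)} = -24021 - 7 \cdot \frac{1}{51} \cdot \frac{1}{57} \left(12 + 102 - 16 \cdot 67\right) = -24021 - 7 \cdot \frac{1}{51} \cdot \frac{1}{57} \left(12 + 102 - 1072\right) = -24021 - 7 \cdot \frac{1}{51} \cdot \frac{1}{57} \left(-958\right) = -24021 - - \frac{6706}{2907} = -24021 + \frac{6706}{2907} = - \frac{69822341}{2907}$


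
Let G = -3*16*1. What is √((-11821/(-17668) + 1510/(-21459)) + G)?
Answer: I*√1703429008857866451/189568806 ≈ 6.8849*I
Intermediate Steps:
G = -48 (G = -48*1 = -48)
√((-11821/(-17668) + 1510/(-21459)) + G) = √((-11821/(-17668) + 1510/(-21459)) - 48) = √((-11821*(-1/17668) + 1510*(-1/21459)) - 48) = √((11821/17668 - 1510/21459) - 48) = √(226988159/379137612 - 48) = √(-17971617217/379137612) = I*√1703429008857866451/189568806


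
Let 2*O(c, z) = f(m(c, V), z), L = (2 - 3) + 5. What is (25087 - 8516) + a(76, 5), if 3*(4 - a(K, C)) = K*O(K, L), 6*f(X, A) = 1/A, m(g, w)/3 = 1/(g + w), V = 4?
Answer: 596681/36 ≈ 16574.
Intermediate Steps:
m(g, w) = 3/(g + w)
L = 4 (L = -1 + 5 = 4)
f(X, A) = 1/(6*A)
O(c, z) = 1/(12*z) (O(c, z) = (1/(6*z))/2 = 1/(12*z))
a(K, C) = 4 - K/144 (a(K, C) = 4 - K*(1/12)/4/3 = 4 - K*(1/12)*(¼)/3 = 4 - K/(3*48) = 4 - K/144)
(25087 - 8516) + a(76, 5) = (25087 - 8516) + (4 - 1/144*76) = 16571 + (4 - 19/36) = 16571 + 125/36 = 596681/36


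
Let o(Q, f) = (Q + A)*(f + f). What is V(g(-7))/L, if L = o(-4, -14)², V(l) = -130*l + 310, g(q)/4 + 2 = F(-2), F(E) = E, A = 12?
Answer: 1195/25088 ≈ 0.047632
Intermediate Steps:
g(q) = -16 (g(q) = -8 + 4*(-2) = -8 - 8 = -16)
o(Q, f) = 2*f*(12 + Q) (o(Q, f) = (Q + 12)*(f + f) = (12 + Q)*(2*f) = 2*f*(12 + Q))
V(l) = 310 - 130*l
L = 50176 (L = (2*(-14)*(12 - 4))² = (2*(-14)*8)² = (-224)² = 50176)
V(g(-7))/L = (310 - 130*(-16))/50176 = (310 + 2080)*(1/50176) = 2390*(1/50176) = 1195/25088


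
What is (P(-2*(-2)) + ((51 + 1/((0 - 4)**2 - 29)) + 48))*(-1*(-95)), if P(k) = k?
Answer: 127110/13 ≈ 9777.7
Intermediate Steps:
(P(-2*(-2)) + ((51 + 1/((0 - 4)**2 - 29)) + 48))*(-1*(-95)) = (-2*(-2) + ((51 + 1/((0 - 4)**2 - 29)) + 48))*(-1*(-95)) = (4 + ((51 + 1/((-4)**2 - 29)) + 48))*95 = (4 + ((51 + 1/(16 - 29)) + 48))*95 = (4 + ((51 + 1/(-13)) + 48))*95 = (4 + ((51 - 1/13) + 48))*95 = (4 + (662/13 + 48))*95 = (4 + 1286/13)*95 = (1338/13)*95 = 127110/13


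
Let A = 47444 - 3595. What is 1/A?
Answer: 1/43849 ≈ 2.2806e-5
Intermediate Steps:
A = 43849
1/A = 1/43849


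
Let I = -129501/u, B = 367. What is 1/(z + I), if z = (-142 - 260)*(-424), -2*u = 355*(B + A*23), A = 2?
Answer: 146615/24990492522 ≈ 5.8668e-6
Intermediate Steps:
u = -146615/2 (u = -355*(367 + 2*23)/2 = -355*(367 + 46)/2 = -355*413/2 = -1/2*146615 = -146615/2 ≈ -73308.)
z = 170448 (z = -402*(-424) = 170448)
I = 259002/146615 (I = -129501/(-146615/2) = -129501*(-2/146615) = 259002/146615 ≈ 1.7665)
1/(z + I) = 1/(170448 + 259002/146615) = 1/(24990492522/146615) = 146615/24990492522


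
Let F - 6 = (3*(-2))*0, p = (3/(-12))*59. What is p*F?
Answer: -177/2 ≈ -88.500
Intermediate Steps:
p = -59/4 (p = (3*(-1/12))*59 = -1/4*59 = -59/4 ≈ -14.750)
F = 6 (F = 6 + (3*(-2))*0 = 6 - 6*0 = 6 + 0 = 6)
p*F = -59/4*6 = -177/2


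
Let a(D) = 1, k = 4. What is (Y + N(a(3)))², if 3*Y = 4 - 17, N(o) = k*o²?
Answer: ⅑ ≈ 0.11111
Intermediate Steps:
N(o) = 4*o²
Y = -13/3 (Y = (4 - 17)/3 = (⅓)*(-13) = -13/3 ≈ -4.3333)
(Y + N(a(3)))² = (-13/3 + 4*1²)² = (-13/3 + 4*1)² = (-13/3 + 4)² = (-⅓)² = ⅑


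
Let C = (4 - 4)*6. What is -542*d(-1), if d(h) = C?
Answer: 0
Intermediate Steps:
C = 0 (C = 0*6 = 0)
d(h) = 0
-542*d(-1) = -542*0 = 0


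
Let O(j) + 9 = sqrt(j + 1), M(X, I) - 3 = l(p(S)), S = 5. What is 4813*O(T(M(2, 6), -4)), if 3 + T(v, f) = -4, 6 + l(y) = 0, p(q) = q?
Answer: -43317 + 4813*I*sqrt(6) ≈ -43317.0 + 11789.0*I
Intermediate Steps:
l(y) = -6 (l(y) = -6 + 0 = -6)
M(X, I) = -3 (M(X, I) = 3 - 6 = -3)
T(v, f) = -7 (T(v, f) = -3 - 4 = -7)
O(j) = -9 + sqrt(1 + j) (O(j) = -9 + sqrt(j + 1) = -9 + sqrt(1 + j))
4813*O(T(M(2, 6), -4)) = 4813*(-9 + sqrt(1 - 7)) = 4813*(-9 + sqrt(-6)) = 4813*(-9 + I*sqrt(6)) = -43317 + 4813*I*sqrt(6)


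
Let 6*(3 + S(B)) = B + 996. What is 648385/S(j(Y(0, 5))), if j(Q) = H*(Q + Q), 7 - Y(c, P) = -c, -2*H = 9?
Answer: 259354/61 ≈ 4251.7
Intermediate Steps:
H = -9/2 (H = -1/2*9 = -9/2 ≈ -4.5000)
Y(c, P) = 7 + c (Y(c, P) = 7 - (-1)*c = 7 + c)
j(Q) = -9*Q (j(Q) = -9*(Q + Q)/2 = -9*Q)
S(B) = 163 + B/6 (S(B) = -3 + (B + 996)/6 = -3 + (996 + B)/6 = -3 + (166 + B/6) = 163 + B/6)
648385/S(j(Y(0, 5))) = 648385/(163 + (-9*(7 + 0))/6) = 648385/(163 + (-9*7)/6) = 648385/(163 + (1/6)*(-63)) = 648385/(163 - 21/2) = 648385/(305/2) = 648385*(2/305) = 259354/61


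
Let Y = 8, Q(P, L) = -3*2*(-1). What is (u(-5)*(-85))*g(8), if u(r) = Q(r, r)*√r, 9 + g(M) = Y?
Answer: 510*I*√5 ≈ 1140.4*I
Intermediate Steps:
Q(P, L) = 6 (Q(P, L) = -6*(-1) = 6)
g(M) = -1 (g(M) = -9 + 8 = -1)
u(r) = 6*√r
(u(-5)*(-85))*g(8) = ((6*√(-5))*(-85))*(-1) = ((6*(I*√5))*(-85))*(-1) = ((6*I*√5)*(-85))*(-1) = -510*I*√5*(-1) = 510*I*√5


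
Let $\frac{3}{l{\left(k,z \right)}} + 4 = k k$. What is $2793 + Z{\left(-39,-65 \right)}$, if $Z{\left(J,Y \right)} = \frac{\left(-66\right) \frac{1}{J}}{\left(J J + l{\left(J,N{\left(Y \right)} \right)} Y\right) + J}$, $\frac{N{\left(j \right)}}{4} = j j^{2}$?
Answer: $\frac{81622629065}{29223987} \approx 2793.0$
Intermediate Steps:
$N{\left(j \right)} = 4 j^{3}$ ($N{\left(j \right)} = 4 j j^{2} = 4 j^{3}$)
$l{\left(k,z \right)} = \frac{3}{-4 + k^{2}}$ ($l{\left(k,z \right)} = \frac{3}{-4 + k k} = \frac{3}{-4 + k^{2}}$)
$Z{\left(J,Y \right)} = - \frac{66}{J \left(J + J^{2} + \frac{3 Y}{-4 + J^{2}}\right)}$ ($Z{\left(J,Y \right)} = \frac{\left(-66\right) \frac{1}{J}}{\left(J J + \frac{3}{-4 + J^{2}} Y\right) + J} = \frac{\left(-66\right) \frac{1}{J}}{\left(J^{2} + \frac{3 Y}{-4 + J^{2}}\right) + J} = \frac{\left(-66\right) \frac{1}{J}}{J + J^{2} + \frac{3 Y}{-4 + J^{2}}} = - \frac{66}{J \left(J + J^{2} + \frac{3 Y}{-4 + J^{2}}\right)}$)
$2793 + Z{\left(-39,-65 \right)} = 2793 + \frac{66 \left(4 - \left(-39\right)^{2}\right)}{\left(-39\right) \left(3 \left(-65\right) - 39 \left(1 - 39\right) \left(-4 + \left(-39\right)^{2}\right)\right)} = 2793 + 66 \left(- \frac{1}{39}\right) \frac{1}{-195 - - 1482 \left(-4 + 1521\right)} \left(4 - 1521\right) = 2793 + 66 \left(- \frac{1}{39}\right) \frac{1}{-195 - \left(-1482\right) 1517} \left(4 - 1521\right) = 2793 + 66 \left(- \frac{1}{39}\right) \frac{1}{-195 + 2248194} \left(-1517\right) = 2793 + 66 \left(- \frac{1}{39}\right) \frac{1}{2247999} \left(-1517\right) = 2793 + \frac{33374}{29223987} = \frac{81622629065}{29223987}$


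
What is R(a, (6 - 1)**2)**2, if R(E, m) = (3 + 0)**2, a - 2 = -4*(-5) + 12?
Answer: 81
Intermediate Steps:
a = 34 (a = 2 + (-4*(-5) + 12) = 2 + (20 + 12) = 2 + 32 = 34)
R(E, m) = 9 (R(E, m) = 3**2 = 9)
R(a, (6 - 1)**2)**2 = 9**2 = 81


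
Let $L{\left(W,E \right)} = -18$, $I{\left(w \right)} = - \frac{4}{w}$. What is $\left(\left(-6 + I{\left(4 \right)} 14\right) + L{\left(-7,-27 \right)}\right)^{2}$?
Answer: $1444$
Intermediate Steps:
$\left(\left(-6 + I{\left(4 \right)} 14\right) + L{\left(-7,-27 \right)}\right)^{2} = \left(\left(-6 + - \frac{4}{4} \cdot 14\right) - 18\right)^{2} = \left(\left(-6 + \left(-4\right) \frac{1}{4} \cdot 14\right) - 18\right)^{2} = \left(\left(-6 - 14\right) - 18\right)^{2} = \left(-20 - 18\right)^{2} = \left(-38\right)^{2} = 1444$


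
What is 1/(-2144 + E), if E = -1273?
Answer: -1/3417 ≈ -0.00029265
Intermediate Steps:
1/(-2144 + E) = 1/(-2144 - 1273) = 1/(-3417) = -1/3417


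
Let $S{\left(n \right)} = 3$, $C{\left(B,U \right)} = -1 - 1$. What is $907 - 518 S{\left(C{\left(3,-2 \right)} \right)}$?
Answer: $-647$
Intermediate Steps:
$C{\left(B,U \right)} = -2$
$907 - 518 S{\left(C{\left(3,-2 \right)} \right)} = 907 - 1554 = -647$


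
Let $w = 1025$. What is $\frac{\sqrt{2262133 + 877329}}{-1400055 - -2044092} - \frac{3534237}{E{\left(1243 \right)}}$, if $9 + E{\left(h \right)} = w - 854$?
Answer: $- \frac{392693}{18} + \frac{\sqrt{3139462}}{644037} \approx -21816.0$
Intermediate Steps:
$E{\left(h \right)} = 162$ ($E{\left(h \right)} = -9 + \left(1025 - 854\right) = -9 + 171 = 162$)
$\frac{\sqrt{2262133 + 877329}}{-1400055 - -2044092} - \frac{3534237}{E{\left(1243 \right)}} = \frac{\sqrt{2262133 + 877329}}{-1400055 - -2044092} - \frac{3534237}{162} = \frac{\sqrt{3139462}}{-1400055 + 2044092} - \frac{392693}{18} = \frac{\sqrt{3139462}}{644037} - \frac{392693}{18} = - \frac{392693}{18} + \frac{\sqrt{3139462}}{644037}$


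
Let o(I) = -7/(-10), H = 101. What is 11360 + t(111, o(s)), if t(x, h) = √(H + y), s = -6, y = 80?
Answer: 11360 + √181 ≈ 11373.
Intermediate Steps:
o(I) = 7/10 (o(I) = -7*(-⅒) = 7/10)
t(x, h) = √181 (t(x, h) = √(101 + 80) = √181)
11360 + t(111, o(s)) = 11360 + √181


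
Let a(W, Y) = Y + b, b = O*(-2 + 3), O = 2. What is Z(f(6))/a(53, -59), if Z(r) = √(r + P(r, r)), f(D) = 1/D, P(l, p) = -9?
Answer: -I*√318/342 ≈ -0.052142*I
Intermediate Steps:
Z(r) = √(-9 + r) (Z(r) = √(r - 9) = √(-9 + r))
b = 2 (b = 2*(-2 + 3) = 2*1 = 2)
a(W, Y) = 2 + Y (a(W, Y) = Y + 2 = 2 + Y)
Z(f(6))/a(53, -59) = √(-9 + 1/6)/(2 - 59) = √(-9 + ⅙)/(-57) = √(-53/6)*(-1/57) = (I*√318/6)*(-1/57) = -I*√318/342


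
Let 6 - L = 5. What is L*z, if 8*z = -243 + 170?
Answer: -73/8 ≈ -9.1250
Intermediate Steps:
L = 1 (L = 6 - 1*5 = 6 - 5 = 1)
z = -73/8 (z = (-243 + 170)/8 = (⅛)*(-73) = -73/8 ≈ -9.1250)
L*z = 1*(-73/8) = -73/8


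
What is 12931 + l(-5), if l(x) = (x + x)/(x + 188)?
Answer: 2366363/183 ≈ 12931.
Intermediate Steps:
l(x) = 2*x/(188 + x) (l(x) = (2*x)/(188 + x) = 2*x/(188 + x))
12931 + l(-5) = 12931 + 2*(-5)/(188 - 5) = 12931 + 2*(-5)/183 = 12931 + 2*(-5)*(1/183) = 12931 - 10/183 = 2366363/183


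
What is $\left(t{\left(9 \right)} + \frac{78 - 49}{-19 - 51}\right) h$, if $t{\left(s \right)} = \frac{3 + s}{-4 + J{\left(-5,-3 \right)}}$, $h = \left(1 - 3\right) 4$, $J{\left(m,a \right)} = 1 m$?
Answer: $\frac{1468}{105} \approx 13.981$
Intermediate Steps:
$J{\left(m,a \right)} = m$
$h = -8$ ($h = \left(-2\right) 4 = -8$)
$t{\left(s \right)} = - \frac{1}{3} - \frac{s}{9}$ ($t{\left(s \right)} = \frac{3 + s}{-4 - 5} = \frac{3 + s}{-9} = \left(3 + s\right) \left(- \frac{1}{9}\right) = - \frac{1}{3} - \frac{s}{9}$)
$\left(t{\left(9 \right)} + \frac{78 - 49}{-19 - 51}\right) h = \left(\left(- \frac{1}{3} - 1\right) + \frac{78 - 49}{-19 - 51}\right) \left(-8\right) = \left(\left(- \frac{1}{3} - 1\right) + \frac{29}{-70}\right) \left(-8\right) = \left(- \frac{4}{3} + 29 \left(- \frac{1}{70}\right)\right) \left(-8\right) = \left(- \frac{4}{3} - \frac{29}{70}\right) \left(-8\right) = \left(- \frac{367}{210}\right) \left(-8\right) = \frac{1468}{105}$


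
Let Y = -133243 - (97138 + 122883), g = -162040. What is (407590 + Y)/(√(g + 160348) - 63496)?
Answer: -862370924/1007935927 - 81489*I*√47/1007935927 ≈ -0.85558 - 0.00055426*I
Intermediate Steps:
Y = -353264 (Y = -133243 - 1*220021 = -133243 - 220021 = -353264)
(407590 + Y)/(√(g + 160348) - 63496) = (407590 - 353264)/(√(-162040 + 160348) - 63496) = 54326/(√(-1692) - 63496) = 54326/(6*I*√47 - 63496) = 54326/(-63496 + 6*I*√47)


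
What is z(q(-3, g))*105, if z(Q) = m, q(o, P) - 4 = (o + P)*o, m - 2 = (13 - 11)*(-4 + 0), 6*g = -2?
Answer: -630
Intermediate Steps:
g = -⅓ (g = (⅙)*(-2) = -⅓ ≈ -0.33333)
m = -6 (m = 2 + (13 - 11)*(-4 + 0) = 2 + 2*(-4) = 2 - 8 = -6)
q(o, P) = 4 + o*(P + o) (q(o, P) = 4 + (o + P)*o = 4 + (P + o)*o = 4 + o*(P + o))
z(Q) = -6
z(q(-3, g))*105 = -6*105 = -630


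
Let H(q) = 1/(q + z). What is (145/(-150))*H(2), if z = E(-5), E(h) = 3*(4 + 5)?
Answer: -1/30 ≈ -0.033333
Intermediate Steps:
E(h) = 27 (E(h) = 3*9 = 27)
z = 27
H(q) = 1/(27 + q) (H(q) = 1/(q + 27) = 1/(27 + q))
(145/(-150))*H(2) = (145/(-150))/(27 + 2) = (145*(-1/150))/29 = -29/30*1/29 = -1/30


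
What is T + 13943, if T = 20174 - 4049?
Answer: 30068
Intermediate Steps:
T = 16125
T + 13943 = 16125 + 13943 = 30068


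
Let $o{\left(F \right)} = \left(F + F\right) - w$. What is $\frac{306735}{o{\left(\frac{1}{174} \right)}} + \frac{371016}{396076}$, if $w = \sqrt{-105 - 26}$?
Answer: $\frac{49716088893}{1785114532} + \frac{42212313 i \sqrt{131}}{18028} \approx 27.85 + 26800.0 i$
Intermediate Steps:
$w = i \sqrt{131}$ ($w = \sqrt{-131} = i \sqrt{131} \approx 11.446 i$)
$o{\left(F \right)} = 2 F - i \sqrt{131}$ ($o{\left(F \right)} = \left(F + F\right) - i \sqrt{131} = 2 F - i \sqrt{131}$)
$\frac{306735}{o{\left(\frac{1}{174} \right)}} + \frac{371016}{396076} = \frac{306735}{\frac{2}{174} - i \sqrt{131}} + \frac{371016}{396076} = \frac{306735}{2 \cdot \frac{1}{174} - i \sqrt{131}} + 371016 \cdot \frac{1}{396076} = \frac{306735}{\frac{1}{87} - i \sqrt{131}} + \frac{92754}{99019} = \frac{92754}{99019} + \frac{306735}{\frac{1}{87} - i \sqrt{131}}$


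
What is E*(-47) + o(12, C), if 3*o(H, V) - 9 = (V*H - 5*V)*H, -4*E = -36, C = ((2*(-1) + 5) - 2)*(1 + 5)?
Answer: -252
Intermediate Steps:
C = 6 (C = ((-2 + 5) - 2)*6 = (3 - 2)*6 = 1*6 = 6)
E = 9 (E = -1/4*(-36) = 9)
o(H, V) = 3 + H*(-5*V + H*V)/3 (o(H, V) = 3 + ((V*H - 5*V)*H)/3 = 3 + ((H*V - 5*V)*H)/3 = 3 + ((-5*V + H*V)*H)/3 = 3 + (H*(-5*V + H*V))/3 = 3 + H*(-5*V + H*V)/3)
E*(-47) + o(12, C) = 9*(-47) + (3 - 5/3*12*6 + (1/3)*6*12**2) = -423 + (3 - 120 + (1/3)*6*144) = -423 + (3 - 120 + 288) = -423 + 171 = -252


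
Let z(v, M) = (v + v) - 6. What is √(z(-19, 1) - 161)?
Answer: I*√205 ≈ 14.318*I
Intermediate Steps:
z(v, M) = -6 + 2*v (z(v, M) = 2*v - 6 = -6 + 2*v)
√(z(-19, 1) - 161) = √((-6 + 2*(-19)) - 161) = √((-6 - 38) - 161) = √(-44 - 161) = √(-205) = I*√205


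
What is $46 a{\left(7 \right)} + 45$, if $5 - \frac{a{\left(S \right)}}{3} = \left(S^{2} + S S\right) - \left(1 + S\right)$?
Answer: $-11685$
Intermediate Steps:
$a{\left(S \right)} = 18 - 6 S^{2} + 3 S$ ($a{\left(S \right)} = 15 - 3 \left(\left(S^{2} + S S\right) - \left(1 + S\right)\right) = 15 - 3 \left(\left(S^{2} + S^{2}\right) - \left(1 + S\right)\right) = 15 - 3 \left(2 S^{2} - \left(1 + S\right)\right) = 15 - 3 \left(-1 - S + 2 S^{2}\right) = 15 + \left(3 - 6 S^{2} + 3 S\right) = 18 - 6 S^{2} + 3 S$)
$46 a{\left(7 \right)} + 45 = 46 \left(18 - 6 \cdot 7^{2} + 3 \cdot 7\right) + 45 = 46 \left(18 - 294 + 21\right) + 45 = 46 \left(-255\right) + 45 = -11730 + 45 = -11685$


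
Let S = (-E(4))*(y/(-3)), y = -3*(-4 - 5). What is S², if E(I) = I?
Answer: 1296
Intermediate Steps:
y = 27 (y = -3*(-9) = 27)
S = 36 (S = (-1*4)*(27/(-3)) = -108*(-1)/3 = -4*(-9) = 36)
S² = 36² = 1296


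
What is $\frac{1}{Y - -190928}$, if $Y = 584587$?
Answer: $\frac{1}{775515} \approx 1.2895 \cdot 10^{-6}$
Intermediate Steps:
$\frac{1}{Y - -190928} = \frac{1}{584587 - -190928} = \frac{1}{584587 + \left(-295403 + 486331\right)} = \frac{1}{584587 + 190928} = \frac{1}{775515}$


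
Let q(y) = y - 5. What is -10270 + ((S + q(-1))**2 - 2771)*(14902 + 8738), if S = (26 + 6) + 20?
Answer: -15494470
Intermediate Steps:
q(y) = -5 + y
S = 52 (S = 32 + 20 = 52)
-10270 + ((S + q(-1))**2 - 2771)*(14902 + 8738) = -10270 + ((52 + (-5 - 1))**2 - 2771)*(14902 + 8738) = -10270 + ((52 - 6)**2 - 2771)*23640 = -10270 + (46**2 - 2771)*23640 = -10270 + (2116 - 2771)*23640 = -10270 - 655*23640 = -10270 - 15484200 = -15494470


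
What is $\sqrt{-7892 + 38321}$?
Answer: $21 \sqrt{69} \approx 174.44$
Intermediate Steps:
$\sqrt{-7892 + 38321} = \sqrt{30429} = 21 \sqrt{69}$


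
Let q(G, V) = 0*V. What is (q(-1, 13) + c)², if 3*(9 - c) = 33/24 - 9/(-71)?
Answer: 209757289/2903616 ≈ 72.240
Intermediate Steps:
q(G, V) = 0
c = 14483/1704 (c = 9 - (33/24 - 9/(-71))/3 = 9 - (33*(1/24) - 9*(-1/71))/3 = 9 - (11/8 + 9/71)/3 = 9 - ⅓*853/568 = 9 - 853/1704 = 14483/1704 ≈ 8.4994)
(q(-1, 13) + c)² = (0 + 14483/1704)² = (14483/1704)² = 209757289/2903616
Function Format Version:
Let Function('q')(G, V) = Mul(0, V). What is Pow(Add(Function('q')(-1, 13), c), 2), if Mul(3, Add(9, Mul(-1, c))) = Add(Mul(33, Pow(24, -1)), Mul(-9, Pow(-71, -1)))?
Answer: Rational(209757289, 2903616) ≈ 72.240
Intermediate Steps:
Function('q')(G, V) = 0
c = Rational(14483, 1704) (c = Add(9, Mul(Rational(-1, 3), Add(Mul(33, Pow(24, -1)), Mul(-9, Pow(-71, -1))))) = Add(9, Mul(Rational(-1, 3), Add(Mul(33, Rational(1, 24)), Mul(-9, Rational(-1, 71))))) = Add(9, Mul(Rational(-1, 3), Add(Rational(11, 8), Rational(9, 71)))) = Add(9, Mul(Rational(-1, 3), Rational(853, 568))) = Add(9, Rational(-853, 1704)) = Rational(14483, 1704) ≈ 8.4994)
Pow(Add(Function('q')(-1, 13), c), 2) = Pow(Add(0, Rational(14483, 1704)), 2) = Pow(Rational(14483, 1704), 2) = Rational(209757289, 2903616)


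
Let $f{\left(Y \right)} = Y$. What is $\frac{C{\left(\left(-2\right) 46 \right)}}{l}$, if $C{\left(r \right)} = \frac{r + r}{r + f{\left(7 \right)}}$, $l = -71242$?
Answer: $- \frac{92}{3027785} \approx -3.0385 \cdot 10^{-5}$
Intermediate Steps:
$C{\left(r \right)} = \frac{2 r}{7 + r}$ ($C{\left(r \right)} = \frac{r + r}{r + 7} = \frac{2 r}{7 + r}$)
$\frac{C{\left(\left(-2\right) 46 \right)}}{l} = \frac{2 \left(\left(-2\right) 46\right) \frac{1}{7 - 92}}{-71242} = 2 \left(-92\right) \frac{1}{7 - 92} \left(- \frac{1}{71242}\right) = 2 \left(-92\right) \frac{1}{-85} \left(- \frac{1}{71242}\right) = 2 \left(-92\right) \left(- \frac{1}{85}\right) \left(- \frac{1}{71242}\right) = \frac{184}{85} \left(- \frac{1}{71242}\right) = - \frac{92}{3027785}$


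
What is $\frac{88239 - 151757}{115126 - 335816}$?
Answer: $\frac{31759}{110345} \approx 0.28782$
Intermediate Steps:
$\frac{88239 - 151757}{115126 - 335816} = - \frac{63518}{-220690} = \left(-63518\right) \left(- \frac{1}{220690}\right) = \frac{31759}{110345}$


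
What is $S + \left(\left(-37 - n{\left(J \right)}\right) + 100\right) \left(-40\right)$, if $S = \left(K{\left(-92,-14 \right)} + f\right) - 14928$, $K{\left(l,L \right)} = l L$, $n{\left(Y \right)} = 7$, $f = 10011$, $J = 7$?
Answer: $-5869$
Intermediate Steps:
$K{\left(l,L \right)} = L l$
$S = -3629$ ($S = \left(\left(-14\right) \left(-92\right) + 10011\right) - 14928 = \left(1288 + 10011\right) - 14928 = 11299 - 14928 = -3629$)
$S + \left(\left(-37 - n{\left(J \right)}\right) + 100\right) \left(-40\right) = -3629 + \left(\left(-37 - 7\right) + 100\right) \left(-40\right) = -3629 + \left(-44 + 100\right) \left(-40\right) = -3629 + 56 \left(-40\right) = -3629 - 2240 = -5869$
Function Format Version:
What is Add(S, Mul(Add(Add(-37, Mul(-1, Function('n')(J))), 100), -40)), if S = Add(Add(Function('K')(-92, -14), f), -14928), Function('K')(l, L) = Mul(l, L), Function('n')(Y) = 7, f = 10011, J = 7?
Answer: -5869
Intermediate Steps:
Function('K')(l, L) = Mul(L, l)
S = -3629 (S = Add(Add(Mul(-14, -92), 10011), -14928) = Add(Add(1288, 10011), -14928) = Add(11299, -14928) = -3629)
Add(S, Mul(Add(Add(-37, Mul(-1, Function('n')(J))), 100), -40)) = Add(-3629, Mul(Add(Add(-37, Mul(-1, 7)), 100), -40)) = Add(-3629, Mul(Add(Add(-37, -7), 100), -40)) = Add(-3629, Mul(Add(-44, 100), -40)) = Add(-3629, Mul(56, -40)) = Add(-3629, -2240) = -5869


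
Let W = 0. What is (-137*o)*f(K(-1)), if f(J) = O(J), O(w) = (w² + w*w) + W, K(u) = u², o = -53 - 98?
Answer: 41374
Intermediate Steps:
o = -151
O(w) = 2*w² (O(w) = (w² + w*w) + 0 = (w² + w²) + 0 = 2*w² + 0 = 2*w²)
f(J) = 2*J²
(-137*o)*f(K(-1)) = (-137*(-151))*(2*((-1)²)²) = 20687*(2*1²) = 20687*(2*1) = 20687*2 = 41374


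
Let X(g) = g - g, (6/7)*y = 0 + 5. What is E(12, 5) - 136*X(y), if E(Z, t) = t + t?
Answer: 10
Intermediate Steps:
y = 35/6 (y = 7*(0 + 5)/6 = (7/6)*5 = 35/6 ≈ 5.8333)
X(g) = 0
E(Z, t) = 2*t
E(12, 5) - 136*X(y) = 2*5 - 136*0 = 10 + 0 = 10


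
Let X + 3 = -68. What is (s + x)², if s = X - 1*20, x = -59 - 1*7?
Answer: 24649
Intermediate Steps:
X = -71 (X = -3 - 68 = -71)
x = -66 (x = -59 - 7 = -66)
s = -91 (s = -71 - 1*20 = -71 - 20 = -91)
(s + x)² = (-91 - 66)² = (-157)² = 24649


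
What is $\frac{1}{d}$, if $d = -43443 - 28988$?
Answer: $- \frac{1}{72431} \approx -1.3806 \cdot 10^{-5}$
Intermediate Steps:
$d = -72431$
$\frac{1}{d} = \frac{1}{-72431} = - \frac{1}{72431}$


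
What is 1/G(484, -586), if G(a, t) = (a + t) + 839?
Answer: 1/737 ≈ 0.0013569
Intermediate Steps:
G(a, t) = 839 + a + t
1/G(484, -586) = 1/(839 + 484 - 586) = 1/737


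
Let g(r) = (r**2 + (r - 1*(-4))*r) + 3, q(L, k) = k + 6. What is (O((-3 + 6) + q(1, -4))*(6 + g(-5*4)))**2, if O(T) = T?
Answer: 13286025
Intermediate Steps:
q(L, k) = 6 + k
g(r) = 3 + r**2 + r*(4 + r) (g(r) = (r**2 + (r + 4)*r) + 3 = (r**2 + (4 + r)*r) + 3 = (r**2 + r*(4 + r)) + 3 = 3 + r**2 + r*(4 + r))
(O((-3 + 6) + q(1, -4))*(6 + g(-5*4)))**2 = (((-3 + 6) + (6 - 4))*(6 + (3 + 2*(-5*4)**2 + 4*(-5*4))))**2 = ((3 + 2)*(6 + (3 + 2*(-20)**2 + 4*(-20))))**2 = (5*(6 + (3 + 2*400 - 80)))**2 = (5*(6 + (3 + 800 - 80)))**2 = (5*(6 + 723))**2 = (5*729)**2 = 3645**2 = 13286025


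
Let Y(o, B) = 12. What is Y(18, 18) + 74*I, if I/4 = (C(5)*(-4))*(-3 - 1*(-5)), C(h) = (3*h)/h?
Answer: -7092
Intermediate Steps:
C(h) = 3
I = -96 (I = 4*((3*(-4))*(-3 - 1*(-5))) = 4*(-12*(-3 + 5)) = 4*(-12*2) = 4*(-24) = -96)
Y(18, 18) + 74*I = 12 + 74*(-96) = 12 - 7104 = -7092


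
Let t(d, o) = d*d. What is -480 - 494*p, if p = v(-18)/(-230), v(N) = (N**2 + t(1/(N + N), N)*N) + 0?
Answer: 1787369/8280 ≈ 215.87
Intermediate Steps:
t(d, o) = d**2
v(N) = N**2 + 1/(4*N) (v(N) = (N**2 + (1/(N + N))**2*N) + 0 = (N**2 + (1/(2*N))**2*N) + 0 = (N**2 + (1/(4*N**2))*N) + 0 = (N**2 + 1/(4*N)) + 0 = N**2 + 1/(4*N))
p = -23327/16560 (p = ((1/4 + (-18)**3)/(-18))/(-230) = -(1/4 - 5832)/18*(-1/230) = -1/18*(-23327/4)*(-1/230) = (23327/72)*(-1/230) = -23327/16560 ≈ -1.4086)
-480 - 494*p = -480 - 494*(-23327/16560) = -480 + 5761769/8280 = 1787369/8280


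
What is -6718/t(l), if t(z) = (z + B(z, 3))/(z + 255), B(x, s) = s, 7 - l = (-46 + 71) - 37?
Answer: -920366/11 ≈ -83670.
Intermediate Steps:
l = 19 (l = 7 - ((-46 + 71) - 37) = 7 - (25 - 37) = 7 - 1*(-12) = 7 + 12 = 19)
t(z) = (3 + z)/(255 + z) (t(z) = (z + 3)/(z + 255) = (3 + z)/(255 + z))
-6718/t(l) = -6718*(255 + 19)/(3 + 19) = -6718/(22/274) = -6718/((1/274)*22) = -6718/11/137 = -6718*137/11 = -920366/11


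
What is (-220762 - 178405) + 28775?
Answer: -370392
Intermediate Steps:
(-220762 - 178405) + 28775 = -399167 + 28775 = -370392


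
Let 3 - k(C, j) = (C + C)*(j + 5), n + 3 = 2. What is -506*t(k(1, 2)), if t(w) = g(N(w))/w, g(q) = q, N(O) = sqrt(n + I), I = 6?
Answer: 46*sqrt(5) ≈ 102.86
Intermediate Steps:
n = -1 (n = -3 + 2 = -1)
N(O) = sqrt(5) (N(O) = sqrt(-1 + 6) = sqrt(5))
k(C, j) = 3 - 2*C*(5 + j) (k(C, j) = 3 - (C + C)*(j + 5) = 3 - 2*C*(5 + j))
t(w) = sqrt(5)/w
-506*t(k(1, 2)) = -506*sqrt(5)/(3 - 10*1 - 2*1*2) = -506*sqrt(5)/(3 - 10 - 4) = -506*sqrt(5)/(-11) = -506*sqrt(5)*(-1)/11 = -(-46)*sqrt(5) = 46*sqrt(5)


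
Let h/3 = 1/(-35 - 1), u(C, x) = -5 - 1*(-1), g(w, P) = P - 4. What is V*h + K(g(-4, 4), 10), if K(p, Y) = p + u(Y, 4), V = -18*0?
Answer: -4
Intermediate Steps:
V = 0
g(w, P) = -4 + P
u(C, x) = -4 (u(C, x) = -5 + 1 = -4)
h = -1/12 (h = 3/(-35 - 1) = 3/(-36) = 3*(-1/36) = -1/12 ≈ -0.083333)
K(p, Y) = -4 + p (K(p, Y) = p - 4 = -4 + p)
V*h + K(g(-4, 4), 10) = 0*(-1/12) + (-4 + (-4 + 4)) = 0 + (-4 + 0) = 0 - 4 = -4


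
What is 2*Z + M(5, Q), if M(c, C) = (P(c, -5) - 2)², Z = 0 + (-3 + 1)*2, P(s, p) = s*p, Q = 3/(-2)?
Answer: 721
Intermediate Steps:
Q = -3/2 (Q = 3*(-½) = -3/2 ≈ -1.5000)
P(s, p) = p*s
Z = -4 (Z = 0 - 2*2 = 0 - 4 = -4)
M(c, C) = (-2 - 5*c)² (M(c, C) = (-5*c - 2)² = (-2 - 5*c)²)
2*Z + M(5, Q) = 2*(-4) + (2 + 5*5)² = -8 + (2 + 25)² = -8 + 27² = -8 + 729 = 721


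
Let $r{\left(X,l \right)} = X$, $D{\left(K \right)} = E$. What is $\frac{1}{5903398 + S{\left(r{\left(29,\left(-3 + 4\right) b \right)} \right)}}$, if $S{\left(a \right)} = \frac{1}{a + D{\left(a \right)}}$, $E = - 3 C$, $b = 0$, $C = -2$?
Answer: $\frac{35}{206618931} \approx 1.6939 \cdot 10^{-7}$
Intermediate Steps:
$E = 6$ ($E = \left(-3\right) \left(-2\right) = 6$)
$D{\left(K \right)} = 6$
$S{\left(a \right)} = \frac{1}{6 + a}$ ($S{\left(a \right)} = \frac{1}{a + 6} = \frac{1}{6 + a}$)
$\frac{1}{5903398 + S{\left(r{\left(29,\left(-3 + 4\right) b \right)} \right)}} = \frac{1}{5903398 + \frac{1}{6 + 29}} = \frac{1}{5903398 + \frac{1}{35}} = \frac{1}{\frac{206618931}{35}} = \frac{35}{206618931}$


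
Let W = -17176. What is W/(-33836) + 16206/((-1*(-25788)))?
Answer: 41303371/36356782 ≈ 1.1361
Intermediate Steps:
W/(-33836) + 16206/((-1*(-25788))) = -17176/(-33836) + 16206/((-1*(-25788))) = -17176*(-1/33836) + 16206/25788 = 4294/8459 + 16206*(1/25788) = 4294/8459 + 2701/4298 = 41303371/36356782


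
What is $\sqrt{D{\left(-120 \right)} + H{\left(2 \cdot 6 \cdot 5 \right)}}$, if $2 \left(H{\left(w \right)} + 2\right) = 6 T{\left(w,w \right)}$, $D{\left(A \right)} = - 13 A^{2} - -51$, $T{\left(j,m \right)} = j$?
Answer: $i \sqrt{186971} \approx 432.4 i$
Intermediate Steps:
$D{\left(A \right)} = 51 - 13 A^{2}$ ($D{\left(A \right)} = - 13 A^{2} + 51 = 51 - 13 A^{2}$)
$H{\left(w \right)} = -2 + 3 w$ ($H{\left(w \right)} = -2 + \frac{6 w}{2} = -2 + 3 w$)
$\sqrt{D{\left(-120 \right)} + H{\left(2 \cdot 6 \cdot 5 \right)}} = \sqrt{\left(51 - 13 \left(-120\right)^{2}\right) - \left(2 - 3 \cdot 2 \cdot 6 \cdot 5\right)} = \sqrt{\left(51 - 187200\right) - \left(2 - 3 \cdot 2 \cdot 30\right)} = \sqrt{\left(51 - 187200\right) + \left(-2 + 3 \cdot 60\right)} = \sqrt{-187149 + \left(-2 + 180\right)} = \sqrt{-187149 + 178} = \sqrt{-186971} = i \sqrt{186971}$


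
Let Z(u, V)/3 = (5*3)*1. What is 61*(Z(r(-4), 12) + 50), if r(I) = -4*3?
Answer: 5795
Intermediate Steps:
r(I) = -12
Z(u, V) = 45 (Z(u, V) = 3*((5*3)*1) = 3*(15*1) = 3*15 = 45)
61*(Z(r(-4), 12) + 50) = 61*(45 + 50) = 61*95 = 5795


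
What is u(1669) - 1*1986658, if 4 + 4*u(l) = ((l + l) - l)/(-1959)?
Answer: -15567461593/7836 ≈ -1.9867e+6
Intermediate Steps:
u(l) = -1 - l/7836 (u(l) = -1 + (((l + l) - l)/(-1959))/4 = -1 + ((2*l - l)*(-1/1959))/4 = -1 + (l*(-1/1959))/4 = -1 + (-l/1959)/4 = -1 - l/7836)
u(1669) - 1*1986658 = (-1 - 1/7836*1669) - 1*1986658 = (-1 - 1669/7836) - 1986658 = -9505/7836 - 1986658 = -15567461593/7836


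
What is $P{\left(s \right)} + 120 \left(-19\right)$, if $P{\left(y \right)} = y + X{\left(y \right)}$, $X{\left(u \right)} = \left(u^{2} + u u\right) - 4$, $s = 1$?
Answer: $-2281$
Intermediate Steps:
$X{\left(u \right)} = -4 + 2 u^{2}$ ($X{\left(u \right)} = \left(u^{2} + u^{2}\right) - 4 = 2 u^{2} - 4 = -4 + 2 u^{2}$)
$P{\left(y \right)} = -4 + y + 2 y^{2}$ ($P{\left(y \right)} = y + \left(-4 + 2 y^{2}\right) = -4 + y + 2 y^{2}$)
$P{\left(s \right)} + 120 \left(-19\right) = \left(-4 + 1 + 2 \cdot 1^{2}\right) + 120 \left(-19\right) = \left(-4 + 1 + 2 \cdot 1\right) - 2280 = \left(-4 + 1 + 2\right) - 2280 = -1 - 2280 = -2281$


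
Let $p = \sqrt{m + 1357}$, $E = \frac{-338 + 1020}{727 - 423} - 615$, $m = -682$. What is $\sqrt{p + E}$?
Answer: $\frac{\sqrt{-3539282 + 86640 \sqrt{3}}}{76} \approx 24.223 i$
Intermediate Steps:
$E = - \frac{93139}{152}$ ($E = \frac{682}{304} - 615 = 682 \cdot \frac{1}{304} - 615 = \frac{341}{152} - 615 = - \frac{93139}{152} \approx -612.76$)
$p = 15 \sqrt{3}$ ($p = \sqrt{-682 + 1357} = \sqrt{675} = 15 \sqrt{3} \approx 25.981$)
$\sqrt{p + E} = \sqrt{15 \sqrt{3} - \frac{93139}{152}} = \sqrt{- \frac{93139}{152} + 15 \sqrt{3}}$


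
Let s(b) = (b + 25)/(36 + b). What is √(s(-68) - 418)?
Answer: I*√26666/8 ≈ 20.412*I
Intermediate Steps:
s(b) = (25 + b)/(36 + b)
√(s(-68) - 418) = √((25 - 68)/(36 - 68) - 418) = √(-43/(-32) - 418) = √(-1/32*(-43) - 418) = √(43/32 - 418) = √(-13333/32) = I*√26666/8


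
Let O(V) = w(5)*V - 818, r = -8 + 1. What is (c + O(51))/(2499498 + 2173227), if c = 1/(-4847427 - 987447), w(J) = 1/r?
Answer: -6741613421/38170666256310 ≈ -0.00017662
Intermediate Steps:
r = -7
w(J) = -⅐ (w(J) = 1/(-7) = -⅐)
c = -1/5834874 (c = 1/(-5834874) = -1/5834874 ≈ -1.7138e-7)
O(V) = -818 - V/7 (O(V) = -V/7 - 818 = -818 - V/7)
(c + O(51))/(2499498 + 2173227) = (-1/5834874 + (-818 - ⅐*51))/(2499498 + 2173227) = (-1/5834874 + (-818 - 51/7))/4672725 = (-1/5834874 - 5777/7)*(1/4672725) = -33708067105/40844118*1/4672725 = -6741613421/38170666256310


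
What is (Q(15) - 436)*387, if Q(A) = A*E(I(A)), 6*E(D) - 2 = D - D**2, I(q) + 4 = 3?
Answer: -168732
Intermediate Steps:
I(q) = -1 (I(q) = -4 + 3 = -1)
E(D) = 1/3 - D**2/6 + D/6 (E(D) = 1/3 + (D - D**2)/6 = 1/3 + (-D**2/6 + D/6) = 1/3 - D**2/6 + D/6)
Q(A) = 0 (Q(A) = A*(1/3 - 1/6*(-1)**2 + (1/6)*(-1)) = A*(1/3 - 1/6*1 - 1/6) = A*(1/3 - 1/6 - 1/6) = A*0 = 0)
(Q(15) - 436)*387 = (0 - 436)*387 = -436*387 = -168732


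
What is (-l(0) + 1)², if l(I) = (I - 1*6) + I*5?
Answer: 49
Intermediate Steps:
l(I) = -6 + 6*I (l(I) = (I - 6) + 5*I = (-6 + I) + 5*I = -6 + 6*I)
(-l(0) + 1)² = (-(-6 + 6*0) + 1)² = (-(-6 + 0) + 1)² = (-1*(-6) + 1)² = (6 + 1)² = 7² = 49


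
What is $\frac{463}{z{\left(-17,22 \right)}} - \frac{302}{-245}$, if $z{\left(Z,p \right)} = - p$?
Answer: $- \frac{106791}{5390} \approx -19.813$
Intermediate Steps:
$\frac{463}{z{\left(-17,22 \right)}} - \frac{302}{-245} = \frac{463}{\left(-1\right) 22} - \frac{302}{-245} = \frac{463}{-22} - - \frac{302}{245} = 463 \left(- \frac{1}{22}\right) + \frac{302}{245} = - \frac{463}{22} + \frac{302}{245} = - \frac{106791}{5390}$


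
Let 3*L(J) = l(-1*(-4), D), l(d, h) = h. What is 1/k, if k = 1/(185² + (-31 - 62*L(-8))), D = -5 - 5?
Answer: 103202/3 ≈ 34401.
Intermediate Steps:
D = -10
L(J) = -10/3 (L(J) = (⅓)*(-10) = -10/3)
k = 3/103202 (k = 1/(185² + (-31 - 62*(-10/3))) = 1/(34225 + (-31 + 620/3)) = 1/(34225 + 527/3) = 1/(103202/3) = 3/103202 ≈ 2.9069e-5)
1/k = 1/(3/103202) = 103202/3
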